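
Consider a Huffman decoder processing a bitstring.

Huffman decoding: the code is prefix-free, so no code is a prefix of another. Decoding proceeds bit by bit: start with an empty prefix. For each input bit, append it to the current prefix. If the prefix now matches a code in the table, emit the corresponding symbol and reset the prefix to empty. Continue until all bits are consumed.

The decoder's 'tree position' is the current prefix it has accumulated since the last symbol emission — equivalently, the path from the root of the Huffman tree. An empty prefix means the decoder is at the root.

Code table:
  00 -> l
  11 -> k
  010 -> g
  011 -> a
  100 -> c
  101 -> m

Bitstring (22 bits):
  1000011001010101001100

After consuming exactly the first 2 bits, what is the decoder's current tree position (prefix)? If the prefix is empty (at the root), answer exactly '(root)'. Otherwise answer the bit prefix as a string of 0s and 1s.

Answer: 10

Derivation:
Bit 0: prefix='1' (no match yet)
Bit 1: prefix='10' (no match yet)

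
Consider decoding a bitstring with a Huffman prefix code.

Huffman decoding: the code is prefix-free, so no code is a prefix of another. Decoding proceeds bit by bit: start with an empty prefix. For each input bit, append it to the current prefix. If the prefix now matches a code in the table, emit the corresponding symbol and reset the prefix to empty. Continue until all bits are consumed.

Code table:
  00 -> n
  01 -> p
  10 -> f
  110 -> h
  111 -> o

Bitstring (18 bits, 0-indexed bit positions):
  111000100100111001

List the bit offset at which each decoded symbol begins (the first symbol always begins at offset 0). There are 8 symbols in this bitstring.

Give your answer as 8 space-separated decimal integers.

Answer: 0 3 5 7 9 11 13 16

Derivation:
Bit 0: prefix='1' (no match yet)
Bit 1: prefix='11' (no match yet)
Bit 2: prefix='111' -> emit 'o', reset
Bit 3: prefix='0' (no match yet)
Bit 4: prefix='00' -> emit 'n', reset
Bit 5: prefix='0' (no match yet)
Bit 6: prefix='01' -> emit 'p', reset
Bit 7: prefix='0' (no match yet)
Bit 8: prefix='00' -> emit 'n', reset
Bit 9: prefix='1' (no match yet)
Bit 10: prefix='10' -> emit 'f', reset
Bit 11: prefix='0' (no match yet)
Bit 12: prefix='01' -> emit 'p', reset
Bit 13: prefix='1' (no match yet)
Bit 14: prefix='11' (no match yet)
Bit 15: prefix='110' -> emit 'h', reset
Bit 16: prefix='0' (no match yet)
Bit 17: prefix='01' -> emit 'p', reset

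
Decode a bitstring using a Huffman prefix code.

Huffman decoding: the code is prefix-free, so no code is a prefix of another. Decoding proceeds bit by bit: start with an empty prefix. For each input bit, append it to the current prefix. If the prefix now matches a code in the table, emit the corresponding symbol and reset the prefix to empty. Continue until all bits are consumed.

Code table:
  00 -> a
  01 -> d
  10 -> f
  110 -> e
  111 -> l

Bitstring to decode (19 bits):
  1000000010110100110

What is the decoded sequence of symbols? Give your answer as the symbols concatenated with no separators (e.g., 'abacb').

Answer: faaafefdf

Derivation:
Bit 0: prefix='1' (no match yet)
Bit 1: prefix='10' -> emit 'f', reset
Bit 2: prefix='0' (no match yet)
Bit 3: prefix='00' -> emit 'a', reset
Bit 4: prefix='0' (no match yet)
Bit 5: prefix='00' -> emit 'a', reset
Bit 6: prefix='0' (no match yet)
Bit 7: prefix='00' -> emit 'a', reset
Bit 8: prefix='1' (no match yet)
Bit 9: prefix='10' -> emit 'f', reset
Bit 10: prefix='1' (no match yet)
Bit 11: prefix='11' (no match yet)
Bit 12: prefix='110' -> emit 'e', reset
Bit 13: prefix='1' (no match yet)
Bit 14: prefix='10' -> emit 'f', reset
Bit 15: prefix='0' (no match yet)
Bit 16: prefix='01' -> emit 'd', reset
Bit 17: prefix='1' (no match yet)
Bit 18: prefix='10' -> emit 'f', reset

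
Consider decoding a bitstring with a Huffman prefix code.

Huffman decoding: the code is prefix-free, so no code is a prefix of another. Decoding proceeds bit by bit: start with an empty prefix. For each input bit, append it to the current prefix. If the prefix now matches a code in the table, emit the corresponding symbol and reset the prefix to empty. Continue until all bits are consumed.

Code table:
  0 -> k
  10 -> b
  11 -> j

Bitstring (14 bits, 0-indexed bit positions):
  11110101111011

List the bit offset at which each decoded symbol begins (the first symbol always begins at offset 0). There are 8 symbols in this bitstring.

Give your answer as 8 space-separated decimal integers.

Bit 0: prefix='1' (no match yet)
Bit 1: prefix='11' -> emit 'j', reset
Bit 2: prefix='1' (no match yet)
Bit 3: prefix='11' -> emit 'j', reset
Bit 4: prefix='0' -> emit 'k', reset
Bit 5: prefix='1' (no match yet)
Bit 6: prefix='10' -> emit 'b', reset
Bit 7: prefix='1' (no match yet)
Bit 8: prefix='11' -> emit 'j', reset
Bit 9: prefix='1' (no match yet)
Bit 10: prefix='11' -> emit 'j', reset
Bit 11: prefix='0' -> emit 'k', reset
Bit 12: prefix='1' (no match yet)
Bit 13: prefix='11' -> emit 'j', reset

Answer: 0 2 4 5 7 9 11 12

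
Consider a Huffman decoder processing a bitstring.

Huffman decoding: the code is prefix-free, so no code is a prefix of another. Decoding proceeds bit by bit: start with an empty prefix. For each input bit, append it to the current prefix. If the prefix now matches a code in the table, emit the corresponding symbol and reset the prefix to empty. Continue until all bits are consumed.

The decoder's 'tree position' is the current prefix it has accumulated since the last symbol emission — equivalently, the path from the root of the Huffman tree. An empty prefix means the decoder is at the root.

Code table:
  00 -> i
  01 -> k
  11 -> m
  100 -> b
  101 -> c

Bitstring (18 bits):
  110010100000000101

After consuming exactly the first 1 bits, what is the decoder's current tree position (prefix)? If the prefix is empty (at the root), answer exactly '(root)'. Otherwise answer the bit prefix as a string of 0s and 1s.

Bit 0: prefix='1' (no match yet)

Answer: 1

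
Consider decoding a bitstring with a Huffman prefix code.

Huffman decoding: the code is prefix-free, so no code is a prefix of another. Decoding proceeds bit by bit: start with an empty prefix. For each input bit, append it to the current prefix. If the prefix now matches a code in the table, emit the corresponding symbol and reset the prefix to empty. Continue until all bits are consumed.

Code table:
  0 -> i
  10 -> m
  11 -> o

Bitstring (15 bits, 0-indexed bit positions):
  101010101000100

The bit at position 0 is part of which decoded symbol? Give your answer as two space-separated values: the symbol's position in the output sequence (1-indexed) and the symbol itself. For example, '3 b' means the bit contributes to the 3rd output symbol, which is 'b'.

Bit 0: prefix='1' (no match yet)
Bit 1: prefix='10' -> emit 'm', reset
Bit 2: prefix='1' (no match yet)
Bit 3: prefix='10' -> emit 'm', reset
Bit 4: prefix='1' (no match yet)

Answer: 1 m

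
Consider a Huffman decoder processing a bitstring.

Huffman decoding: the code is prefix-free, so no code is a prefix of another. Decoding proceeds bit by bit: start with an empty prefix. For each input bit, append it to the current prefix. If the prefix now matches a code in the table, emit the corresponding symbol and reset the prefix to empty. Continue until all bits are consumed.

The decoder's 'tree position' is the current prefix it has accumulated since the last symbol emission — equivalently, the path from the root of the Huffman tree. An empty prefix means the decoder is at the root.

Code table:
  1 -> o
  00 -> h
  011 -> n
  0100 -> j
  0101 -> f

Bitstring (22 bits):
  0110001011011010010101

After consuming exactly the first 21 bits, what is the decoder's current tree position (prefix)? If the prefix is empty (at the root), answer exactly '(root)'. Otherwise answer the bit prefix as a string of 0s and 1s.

Answer: 010

Derivation:
Bit 0: prefix='0' (no match yet)
Bit 1: prefix='01' (no match yet)
Bit 2: prefix='011' -> emit 'n', reset
Bit 3: prefix='0' (no match yet)
Bit 4: prefix='00' -> emit 'h', reset
Bit 5: prefix='0' (no match yet)
Bit 6: prefix='01' (no match yet)
Bit 7: prefix='010' (no match yet)
Bit 8: prefix='0101' -> emit 'f', reset
Bit 9: prefix='1' -> emit 'o', reset
Bit 10: prefix='0' (no match yet)
Bit 11: prefix='01' (no match yet)
Bit 12: prefix='011' -> emit 'n', reset
Bit 13: prefix='0' (no match yet)
Bit 14: prefix='01' (no match yet)
Bit 15: prefix='010' (no match yet)
Bit 16: prefix='0100' -> emit 'j', reset
Bit 17: prefix='1' -> emit 'o', reset
Bit 18: prefix='0' (no match yet)
Bit 19: prefix='01' (no match yet)
Bit 20: prefix='010' (no match yet)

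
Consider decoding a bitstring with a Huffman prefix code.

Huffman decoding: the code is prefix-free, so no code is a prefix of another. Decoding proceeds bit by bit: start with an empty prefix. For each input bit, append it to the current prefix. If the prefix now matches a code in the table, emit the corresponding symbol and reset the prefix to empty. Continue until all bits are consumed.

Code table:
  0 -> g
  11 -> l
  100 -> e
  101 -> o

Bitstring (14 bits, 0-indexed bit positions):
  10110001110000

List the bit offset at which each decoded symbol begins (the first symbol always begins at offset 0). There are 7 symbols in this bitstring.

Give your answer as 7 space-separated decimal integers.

Answer: 0 3 6 7 9 12 13

Derivation:
Bit 0: prefix='1' (no match yet)
Bit 1: prefix='10' (no match yet)
Bit 2: prefix='101' -> emit 'o', reset
Bit 3: prefix='1' (no match yet)
Bit 4: prefix='10' (no match yet)
Bit 5: prefix='100' -> emit 'e', reset
Bit 6: prefix='0' -> emit 'g', reset
Bit 7: prefix='1' (no match yet)
Bit 8: prefix='11' -> emit 'l', reset
Bit 9: prefix='1' (no match yet)
Bit 10: prefix='10' (no match yet)
Bit 11: prefix='100' -> emit 'e', reset
Bit 12: prefix='0' -> emit 'g', reset
Bit 13: prefix='0' -> emit 'g', reset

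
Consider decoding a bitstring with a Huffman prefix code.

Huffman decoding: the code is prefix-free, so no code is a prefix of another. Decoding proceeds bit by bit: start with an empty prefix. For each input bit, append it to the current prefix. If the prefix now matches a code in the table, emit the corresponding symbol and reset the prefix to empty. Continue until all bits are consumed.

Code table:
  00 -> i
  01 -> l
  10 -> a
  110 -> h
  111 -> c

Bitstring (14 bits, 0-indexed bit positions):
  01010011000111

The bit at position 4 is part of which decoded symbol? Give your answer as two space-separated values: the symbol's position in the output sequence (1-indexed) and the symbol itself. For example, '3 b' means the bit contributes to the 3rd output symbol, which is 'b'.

Bit 0: prefix='0' (no match yet)
Bit 1: prefix='01' -> emit 'l', reset
Bit 2: prefix='0' (no match yet)
Bit 3: prefix='01' -> emit 'l', reset
Bit 4: prefix='0' (no match yet)
Bit 5: prefix='00' -> emit 'i', reset
Bit 6: prefix='1' (no match yet)
Bit 7: prefix='11' (no match yet)
Bit 8: prefix='110' -> emit 'h', reset

Answer: 3 i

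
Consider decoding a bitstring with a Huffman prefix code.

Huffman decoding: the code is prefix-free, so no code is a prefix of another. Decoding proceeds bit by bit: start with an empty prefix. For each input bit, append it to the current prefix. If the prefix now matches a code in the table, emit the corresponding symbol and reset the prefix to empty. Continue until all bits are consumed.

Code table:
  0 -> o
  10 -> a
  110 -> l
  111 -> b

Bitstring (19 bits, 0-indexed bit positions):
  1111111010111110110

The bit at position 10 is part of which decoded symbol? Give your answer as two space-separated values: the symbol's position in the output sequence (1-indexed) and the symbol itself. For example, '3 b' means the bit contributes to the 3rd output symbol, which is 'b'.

Bit 0: prefix='1' (no match yet)
Bit 1: prefix='11' (no match yet)
Bit 2: prefix='111' -> emit 'b', reset
Bit 3: prefix='1' (no match yet)
Bit 4: prefix='11' (no match yet)
Bit 5: prefix='111' -> emit 'b', reset
Bit 6: prefix='1' (no match yet)
Bit 7: prefix='10' -> emit 'a', reset
Bit 8: prefix='1' (no match yet)
Bit 9: prefix='10' -> emit 'a', reset
Bit 10: prefix='1' (no match yet)
Bit 11: prefix='11' (no match yet)
Bit 12: prefix='111' -> emit 'b', reset
Bit 13: prefix='1' (no match yet)
Bit 14: prefix='11' (no match yet)

Answer: 5 b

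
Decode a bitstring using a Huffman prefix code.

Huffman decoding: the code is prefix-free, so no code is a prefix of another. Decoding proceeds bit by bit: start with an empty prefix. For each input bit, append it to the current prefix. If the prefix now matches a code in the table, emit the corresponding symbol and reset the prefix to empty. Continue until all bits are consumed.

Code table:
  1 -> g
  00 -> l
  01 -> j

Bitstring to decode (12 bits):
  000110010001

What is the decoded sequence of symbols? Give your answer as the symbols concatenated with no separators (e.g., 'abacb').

Answer: ljglglj

Derivation:
Bit 0: prefix='0' (no match yet)
Bit 1: prefix='00' -> emit 'l', reset
Bit 2: prefix='0' (no match yet)
Bit 3: prefix='01' -> emit 'j', reset
Bit 4: prefix='1' -> emit 'g', reset
Bit 5: prefix='0' (no match yet)
Bit 6: prefix='00' -> emit 'l', reset
Bit 7: prefix='1' -> emit 'g', reset
Bit 8: prefix='0' (no match yet)
Bit 9: prefix='00' -> emit 'l', reset
Bit 10: prefix='0' (no match yet)
Bit 11: prefix='01' -> emit 'j', reset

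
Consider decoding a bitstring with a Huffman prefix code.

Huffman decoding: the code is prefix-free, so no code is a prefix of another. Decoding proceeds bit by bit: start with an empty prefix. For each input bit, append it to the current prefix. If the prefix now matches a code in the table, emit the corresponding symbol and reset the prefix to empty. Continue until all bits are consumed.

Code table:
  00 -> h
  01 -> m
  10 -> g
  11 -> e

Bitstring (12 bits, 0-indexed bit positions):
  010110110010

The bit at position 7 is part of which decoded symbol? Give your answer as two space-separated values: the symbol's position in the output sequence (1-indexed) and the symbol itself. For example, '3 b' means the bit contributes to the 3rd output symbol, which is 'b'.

Bit 0: prefix='0' (no match yet)
Bit 1: prefix='01' -> emit 'm', reset
Bit 2: prefix='0' (no match yet)
Bit 3: prefix='01' -> emit 'm', reset
Bit 4: prefix='1' (no match yet)
Bit 5: prefix='10' -> emit 'g', reset
Bit 6: prefix='1' (no match yet)
Bit 7: prefix='11' -> emit 'e', reset
Bit 8: prefix='0' (no match yet)
Bit 9: prefix='00' -> emit 'h', reset
Bit 10: prefix='1' (no match yet)
Bit 11: prefix='10' -> emit 'g', reset

Answer: 4 e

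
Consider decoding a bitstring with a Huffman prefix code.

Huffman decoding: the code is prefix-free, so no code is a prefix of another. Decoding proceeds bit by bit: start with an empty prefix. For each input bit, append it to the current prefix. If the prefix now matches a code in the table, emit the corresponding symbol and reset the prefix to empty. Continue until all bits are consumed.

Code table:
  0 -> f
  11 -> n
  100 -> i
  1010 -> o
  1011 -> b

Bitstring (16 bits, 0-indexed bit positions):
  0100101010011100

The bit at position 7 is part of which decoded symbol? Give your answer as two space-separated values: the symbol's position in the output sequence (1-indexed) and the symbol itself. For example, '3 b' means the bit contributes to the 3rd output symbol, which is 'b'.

Answer: 3 o

Derivation:
Bit 0: prefix='0' -> emit 'f', reset
Bit 1: prefix='1' (no match yet)
Bit 2: prefix='10' (no match yet)
Bit 3: prefix='100' -> emit 'i', reset
Bit 4: prefix='1' (no match yet)
Bit 5: prefix='10' (no match yet)
Bit 6: prefix='101' (no match yet)
Bit 7: prefix='1010' -> emit 'o', reset
Bit 8: prefix='1' (no match yet)
Bit 9: prefix='10' (no match yet)
Bit 10: prefix='100' -> emit 'i', reset
Bit 11: prefix='1' (no match yet)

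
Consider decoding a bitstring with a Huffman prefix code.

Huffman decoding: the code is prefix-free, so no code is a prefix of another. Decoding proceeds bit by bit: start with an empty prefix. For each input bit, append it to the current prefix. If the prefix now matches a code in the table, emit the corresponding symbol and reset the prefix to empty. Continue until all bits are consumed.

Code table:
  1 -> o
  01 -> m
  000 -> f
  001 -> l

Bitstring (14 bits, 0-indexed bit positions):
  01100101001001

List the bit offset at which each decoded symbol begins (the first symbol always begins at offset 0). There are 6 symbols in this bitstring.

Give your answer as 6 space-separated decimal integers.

Answer: 0 2 3 6 8 11

Derivation:
Bit 0: prefix='0' (no match yet)
Bit 1: prefix='01' -> emit 'm', reset
Bit 2: prefix='1' -> emit 'o', reset
Bit 3: prefix='0' (no match yet)
Bit 4: prefix='00' (no match yet)
Bit 5: prefix='001' -> emit 'l', reset
Bit 6: prefix='0' (no match yet)
Bit 7: prefix='01' -> emit 'm', reset
Bit 8: prefix='0' (no match yet)
Bit 9: prefix='00' (no match yet)
Bit 10: prefix='001' -> emit 'l', reset
Bit 11: prefix='0' (no match yet)
Bit 12: prefix='00' (no match yet)
Bit 13: prefix='001' -> emit 'l', reset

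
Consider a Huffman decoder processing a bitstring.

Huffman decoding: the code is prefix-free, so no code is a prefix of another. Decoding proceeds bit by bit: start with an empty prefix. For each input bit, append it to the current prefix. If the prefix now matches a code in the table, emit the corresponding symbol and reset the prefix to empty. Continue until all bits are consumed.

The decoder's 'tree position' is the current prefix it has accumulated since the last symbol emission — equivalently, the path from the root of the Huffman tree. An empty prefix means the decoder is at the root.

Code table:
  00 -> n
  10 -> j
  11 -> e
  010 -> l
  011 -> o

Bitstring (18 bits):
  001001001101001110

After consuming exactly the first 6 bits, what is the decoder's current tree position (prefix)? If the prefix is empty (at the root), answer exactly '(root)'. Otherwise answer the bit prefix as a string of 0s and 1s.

Answer: 01

Derivation:
Bit 0: prefix='0' (no match yet)
Bit 1: prefix='00' -> emit 'n', reset
Bit 2: prefix='1' (no match yet)
Bit 3: prefix='10' -> emit 'j', reset
Bit 4: prefix='0' (no match yet)
Bit 5: prefix='01' (no match yet)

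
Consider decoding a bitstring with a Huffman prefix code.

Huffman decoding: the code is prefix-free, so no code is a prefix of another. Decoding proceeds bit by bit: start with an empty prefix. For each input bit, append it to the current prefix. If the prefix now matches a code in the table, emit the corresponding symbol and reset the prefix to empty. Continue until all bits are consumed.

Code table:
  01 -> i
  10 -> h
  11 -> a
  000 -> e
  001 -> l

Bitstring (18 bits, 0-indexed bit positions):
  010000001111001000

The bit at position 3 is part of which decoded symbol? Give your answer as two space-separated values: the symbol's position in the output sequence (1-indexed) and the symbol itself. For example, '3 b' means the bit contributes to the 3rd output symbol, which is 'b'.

Answer: 2 e

Derivation:
Bit 0: prefix='0' (no match yet)
Bit 1: prefix='01' -> emit 'i', reset
Bit 2: prefix='0' (no match yet)
Bit 3: prefix='00' (no match yet)
Bit 4: prefix='000' -> emit 'e', reset
Bit 5: prefix='0' (no match yet)
Bit 6: prefix='00' (no match yet)
Bit 7: prefix='000' -> emit 'e', reset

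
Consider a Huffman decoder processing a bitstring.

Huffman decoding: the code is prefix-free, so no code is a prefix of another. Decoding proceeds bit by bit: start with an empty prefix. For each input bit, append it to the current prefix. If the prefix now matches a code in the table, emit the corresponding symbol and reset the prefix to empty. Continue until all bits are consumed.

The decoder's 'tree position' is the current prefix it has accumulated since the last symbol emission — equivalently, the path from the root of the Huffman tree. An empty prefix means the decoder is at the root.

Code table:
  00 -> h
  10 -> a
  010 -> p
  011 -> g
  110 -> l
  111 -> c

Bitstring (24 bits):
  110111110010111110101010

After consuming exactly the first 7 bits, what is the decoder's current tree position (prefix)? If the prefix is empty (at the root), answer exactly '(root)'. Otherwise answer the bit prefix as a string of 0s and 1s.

Answer: 1

Derivation:
Bit 0: prefix='1' (no match yet)
Bit 1: prefix='11' (no match yet)
Bit 2: prefix='110' -> emit 'l', reset
Bit 3: prefix='1' (no match yet)
Bit 4: prefix='11' (no match yet)
Bit 5: prefix='111' -> emit 'c', reset
Bit 6: prefix='1' (no match yet)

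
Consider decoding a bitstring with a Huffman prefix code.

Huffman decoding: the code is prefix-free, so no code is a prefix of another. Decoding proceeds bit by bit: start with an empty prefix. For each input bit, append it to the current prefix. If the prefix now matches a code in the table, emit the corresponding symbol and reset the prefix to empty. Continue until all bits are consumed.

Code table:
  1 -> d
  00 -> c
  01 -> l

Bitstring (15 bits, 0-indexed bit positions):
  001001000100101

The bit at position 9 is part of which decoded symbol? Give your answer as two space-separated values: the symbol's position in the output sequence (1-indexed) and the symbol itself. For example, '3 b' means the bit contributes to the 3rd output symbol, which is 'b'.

Bit 0: prefix='0' (no match yet)
Bit 1: prefix='00' -> emit 'c', reset
Bit 2: prefix='1' -> emit 'd', reset
Bit 3: prefix='0' (no match yet)
Bit 4: prefix='00' -> emit 'c', reset
Bit 5: prefix='1' -> emit 'd', reset
Bit 6: prefix='0' (no match yet)
Bit 7: prefix='00' -> emit 'c', reset
Bit 8: prefix='0' (no match yet)
Bit 9: prefix='01' -> emit 'l', reset
Bit 10: prefix='0' (no match yet)
Bit 11: prefix='00' -> emit 'c', reset
Bit 12: prefix='1' -> emit 'd', reset
Bit 13: prefix='0' (no match yet)

Answer: 6 l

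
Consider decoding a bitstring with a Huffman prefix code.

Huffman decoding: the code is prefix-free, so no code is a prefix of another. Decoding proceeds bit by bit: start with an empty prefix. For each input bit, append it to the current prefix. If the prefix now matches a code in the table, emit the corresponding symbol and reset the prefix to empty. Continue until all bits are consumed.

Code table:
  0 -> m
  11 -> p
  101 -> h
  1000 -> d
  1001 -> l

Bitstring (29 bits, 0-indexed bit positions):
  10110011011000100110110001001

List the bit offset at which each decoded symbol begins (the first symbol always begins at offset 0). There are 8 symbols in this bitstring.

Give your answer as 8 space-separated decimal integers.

Bit 0: prefix='1' (no match yet)
Bit 1: prefix='10' (no match yet)
Bit 2: prefix='101' -> emit 'h', reset
Bit 3: prefix='1' (no match yet)
Bit 4: prefix='10' (no match yet)
Bit 5: prefix='100' (no match yet)
Bit 6: prefix='1001' -> emit 'l', reset
Bit 7: prefix='1' (no match yet)
Bit 8: prefix='10' (no match yet)
Bit 9: prefix='101' -> emit 'h', reset
Bit 10: prefix='1' (no match yet)
Bit 11: prefix='10' (no match yet)
Bit 12: prefix='100' (no match yet)
Bit 13: prefix='1000' -> emit 'd', reset
Bit 14: prefix='1' (no match yet)
Bit 15: prefix='10' (no match yet)
Bit 16: prefix='100' (no match yet)
Bit 17: prefix='1001' -> emit 'l', reset
Bit 18: prefix='1' (no match yet)
Bit 19: prefix='10' (no match yet)
Bit 20: prefix='101' -> emit 'h', reset
Bit 21: prefix='1' (no match yet)
Bit 22: prefix='10' (no match yet)
Bit 23: prefix='100' (no match yet)
Bit 24: prefix='1000' -> emit 'd', reset
Bit 25: prefix='1' (no match yet)
Bit 26: prefix='10' (no match yet)
Bit 27: prefix='100' (no match yet)
Bit 28: prefix='1001' -> emit 'l', reset

Answer: 0 3 7 10 14 18 21 25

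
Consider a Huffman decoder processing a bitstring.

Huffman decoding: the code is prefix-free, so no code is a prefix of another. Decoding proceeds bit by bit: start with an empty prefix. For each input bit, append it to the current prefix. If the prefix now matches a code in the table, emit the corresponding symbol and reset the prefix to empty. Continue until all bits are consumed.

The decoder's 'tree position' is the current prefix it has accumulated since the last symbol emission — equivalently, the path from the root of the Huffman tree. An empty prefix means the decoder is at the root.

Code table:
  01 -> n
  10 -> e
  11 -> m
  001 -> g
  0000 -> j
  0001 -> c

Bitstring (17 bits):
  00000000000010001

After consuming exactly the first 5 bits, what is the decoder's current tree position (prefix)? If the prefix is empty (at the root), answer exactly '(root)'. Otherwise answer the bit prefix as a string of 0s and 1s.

Bit 0: prefix='0' (no match yet)
Bit 1: prefix='00' (no match yet)
Bit 2: prefix='000' (no match yet)
Bit 3: prefix='0000' -> emit 'j', reset
Bit 4: prefix='0' (no match yet)

Answer: 0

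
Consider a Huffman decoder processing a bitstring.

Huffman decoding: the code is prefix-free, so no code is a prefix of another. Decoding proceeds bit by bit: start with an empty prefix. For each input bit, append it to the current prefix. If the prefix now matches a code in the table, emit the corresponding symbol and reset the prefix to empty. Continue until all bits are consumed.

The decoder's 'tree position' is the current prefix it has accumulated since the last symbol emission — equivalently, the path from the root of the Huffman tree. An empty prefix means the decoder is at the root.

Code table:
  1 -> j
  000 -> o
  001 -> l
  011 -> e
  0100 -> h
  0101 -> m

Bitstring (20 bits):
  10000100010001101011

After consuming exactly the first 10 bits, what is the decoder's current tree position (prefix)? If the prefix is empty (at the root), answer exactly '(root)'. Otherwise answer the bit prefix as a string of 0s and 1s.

Bit 0: prefix='1' -> emit 'j', reset
Bit 1: prefix='0' (no match yet)
Bit 2: prefix='00' (no match yet)
Bit 3: prefix='000' -> emit 'o', reset
Bit 4: prefix='0' (no match yet)
Bit 5: prefix='01' (no match yet)
Bit 6: prefix='010' (no match yet)
Bit 7: prefix='0100' -> emit 'h', reset
Bit 8: prefix='0' (no match yet)
Bit 9: prefix='01' (no match yet)

Answer: 01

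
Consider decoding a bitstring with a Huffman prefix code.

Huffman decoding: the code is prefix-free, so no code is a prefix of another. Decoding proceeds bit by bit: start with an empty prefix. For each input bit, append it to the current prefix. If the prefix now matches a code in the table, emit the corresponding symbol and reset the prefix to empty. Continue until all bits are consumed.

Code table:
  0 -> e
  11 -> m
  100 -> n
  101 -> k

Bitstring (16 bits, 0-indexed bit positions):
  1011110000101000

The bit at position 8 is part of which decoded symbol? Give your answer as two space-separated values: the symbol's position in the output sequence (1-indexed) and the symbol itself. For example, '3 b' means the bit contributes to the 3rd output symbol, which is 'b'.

Answer: 4 e

Derivation:
Bit 0: prefix='1' (no match yet)
Bit 1: prefix='10' (no match yet)
Bit 2: prefix='101' -> emit 'k', reset
Bit 3: prefix='1' (no match yet)
Bit 4: prefix='11' -> emit 'm', reset
Bit 5: prefix='1' (no match yet)
Bit 6: prefix='10' (no match yet)
Bit 7: prefix='100' -> emit 'n', reset
Bit 8: prefix='0' -> emit 'e', reset
Bit 9: prefix='0' -> emit 'e', reset
Bit 10: prefix='1' (no match yet)
Bit 11: prefix='10' (no match yet)
Bit 12: prefix='101' -> emit 'k', reset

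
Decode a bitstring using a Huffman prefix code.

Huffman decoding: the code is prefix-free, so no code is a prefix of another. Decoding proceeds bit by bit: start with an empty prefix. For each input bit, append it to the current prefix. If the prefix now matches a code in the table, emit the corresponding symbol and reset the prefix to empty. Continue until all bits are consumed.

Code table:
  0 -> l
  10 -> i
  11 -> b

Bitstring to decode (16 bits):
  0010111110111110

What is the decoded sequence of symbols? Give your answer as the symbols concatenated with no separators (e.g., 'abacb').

Answer: llibbibbi

Derivation:
Bit 0: prefix='0' -> emit 'l', reset
Bit 1: prefix='0' -> emit 'l', reset
Bit 2: prefix='1' (no match yet)
Bit 3: prefix='10' -> emit 'i', reset
Bit 4: prefix='1' (no match yet)
Bit 5: prefix='11' -> emit 'b', reset
Bit 6: prefix='1' (no match yet)
Bit 7: prefix='11' -> emit 'b', reset
Bit 8: prefix='1' (no match yet)
Bit 9: prefix='10' -> emit 'i', reset
Bit 10: prefix='1' (no match yet)
Bit 11: prefix='11' -> emit 'b', reset
Bit 12: prefix='1' (no match yet)
Bit 13: prefix='11' -> emit 'b', reset
Bit 14: prefix='1' (no match yet)
Bit 15: prefix='10' -> emit 'i', reset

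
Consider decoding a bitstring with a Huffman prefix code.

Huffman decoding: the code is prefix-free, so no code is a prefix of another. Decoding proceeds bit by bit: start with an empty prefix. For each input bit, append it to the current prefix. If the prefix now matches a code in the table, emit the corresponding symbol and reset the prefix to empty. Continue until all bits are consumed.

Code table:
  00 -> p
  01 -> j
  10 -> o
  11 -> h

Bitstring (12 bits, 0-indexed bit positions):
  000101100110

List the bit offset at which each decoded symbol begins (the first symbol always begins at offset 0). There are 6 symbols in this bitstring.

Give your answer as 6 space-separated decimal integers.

Bit 0: prefix='0' (no match yet)
Bit 1: prefix='00' -> emit 'p', reset
Bit 2: prefix='0' (no match yet)
Bit 3: prefix='01' -> emit 'j', reset
Bit 4: prefix='0' (no match yet)
Bit 5: prefix='01' -> emit 'j', reset
Bit 6: prefix='1' (no match yet)
Bit 7: prefix='10' -> emit 'o', reset
Bit 8: prefix='0' (no match yet)
Bit 9: prefix='01' -> emit 'j', reset
Bit 10: prefix='1' (no match yet)
Bit 11: prefix='10' -> emit 'o', reset

Answer: 0 2 4 6 8 10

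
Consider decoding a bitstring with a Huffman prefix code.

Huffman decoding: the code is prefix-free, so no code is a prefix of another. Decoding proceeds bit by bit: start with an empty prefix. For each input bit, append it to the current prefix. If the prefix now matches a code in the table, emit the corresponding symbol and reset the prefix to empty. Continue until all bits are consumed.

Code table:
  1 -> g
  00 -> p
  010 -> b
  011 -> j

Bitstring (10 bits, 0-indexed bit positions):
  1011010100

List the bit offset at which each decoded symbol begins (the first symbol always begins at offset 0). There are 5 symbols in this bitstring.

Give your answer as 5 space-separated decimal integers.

Answer: 0 1 4 7 8

Derivation:
Bit 0: prefix='1' -> emit 'g', reset
Bit 1: prefix='0' (no match yet)
Bit 2: prefix='01' (no match yet)
Bit 3: prefix='011' -> emit 'j', reset
Bit 4: prefix='0' (no match yet)
Bit 5: prefix='01' (no match yet)
Bit 6: prefix='010' -> emit 'b', reset
Bit 7: prefix='1' -> emit 'g', reset
Bit 8: prefix='0' (no match yet)
Bit 9: prefix='00' -> emit 'p', reset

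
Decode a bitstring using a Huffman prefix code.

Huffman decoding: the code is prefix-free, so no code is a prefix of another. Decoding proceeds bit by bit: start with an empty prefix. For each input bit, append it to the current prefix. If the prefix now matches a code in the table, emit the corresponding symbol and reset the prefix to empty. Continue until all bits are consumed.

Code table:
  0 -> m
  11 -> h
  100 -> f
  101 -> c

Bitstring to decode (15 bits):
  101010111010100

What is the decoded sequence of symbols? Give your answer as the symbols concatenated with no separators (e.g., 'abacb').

Bit 0: prefix='1' (no match yet)
Bit 1: prefix='10' (no match yet)
Bit 2: prefix='101' -> emit 'c', reset
Bit 3: prefix='0' -> emit 'm', reset
Bit 4: prefix='1' (no match yet)
Bit 5: prefix='10' (no match yet)
Bit 6: prefix='101' -> emit 'c', reset
Bit 7: prefix='1' (no match yet)
Bit 8: prefix='11' -> emit 'h', reset
Bit 9: prefix='0' -> emit 'm', reset
Bit 10: prefix='1' (no match yet)
Bit 11: prefix='10' (no match yet)
Bit 12: prefix='101' -> emit 'c', reset
Bit 13: prefix='0' -> emit 'm', reset
Bit 14: prefix='0' -> emit 'm', reset

Answer: cmchmcmm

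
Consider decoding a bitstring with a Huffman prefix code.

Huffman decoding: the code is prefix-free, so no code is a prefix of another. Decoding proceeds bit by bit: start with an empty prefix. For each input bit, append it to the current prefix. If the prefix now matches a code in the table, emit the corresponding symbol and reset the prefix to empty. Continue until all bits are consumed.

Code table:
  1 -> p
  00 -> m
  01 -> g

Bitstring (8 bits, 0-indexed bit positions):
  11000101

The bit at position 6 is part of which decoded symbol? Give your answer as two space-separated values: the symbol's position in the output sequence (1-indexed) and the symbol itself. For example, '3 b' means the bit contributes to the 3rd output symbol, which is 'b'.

Answer: 5 g

Derivation:
Bit 0: prefix='1' -> emit 'p', reset
Bit 1: prefix='1' -> emit 'p', reset
Bit 2: prefix='0' (no match yet)
Bit 3: prefix='00' -> emit 'm', reset
Bit 4: prefix='0' (no match yet)
Bit 5: prefix='01' -> emit 'g', reset
Bit 6: prefix='0' (no match yet)
Bit 7: prefix='01' -> emit 'g', reset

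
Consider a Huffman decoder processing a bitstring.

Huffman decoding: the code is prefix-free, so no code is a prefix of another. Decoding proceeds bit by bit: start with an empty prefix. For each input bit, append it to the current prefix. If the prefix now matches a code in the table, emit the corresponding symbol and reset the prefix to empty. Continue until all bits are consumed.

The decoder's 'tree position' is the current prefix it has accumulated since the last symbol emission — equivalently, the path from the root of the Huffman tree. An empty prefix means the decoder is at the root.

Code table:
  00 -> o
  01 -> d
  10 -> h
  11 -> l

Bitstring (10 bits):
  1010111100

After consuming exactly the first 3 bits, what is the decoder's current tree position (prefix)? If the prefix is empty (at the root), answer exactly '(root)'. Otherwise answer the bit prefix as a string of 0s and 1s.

Answer: 1

Derivation:
Bit 0: prefix='1' (no match yet)
Bit 1: prefix='10' -> emit 'h', reset
Bit 2: prefix='1' (no match yet)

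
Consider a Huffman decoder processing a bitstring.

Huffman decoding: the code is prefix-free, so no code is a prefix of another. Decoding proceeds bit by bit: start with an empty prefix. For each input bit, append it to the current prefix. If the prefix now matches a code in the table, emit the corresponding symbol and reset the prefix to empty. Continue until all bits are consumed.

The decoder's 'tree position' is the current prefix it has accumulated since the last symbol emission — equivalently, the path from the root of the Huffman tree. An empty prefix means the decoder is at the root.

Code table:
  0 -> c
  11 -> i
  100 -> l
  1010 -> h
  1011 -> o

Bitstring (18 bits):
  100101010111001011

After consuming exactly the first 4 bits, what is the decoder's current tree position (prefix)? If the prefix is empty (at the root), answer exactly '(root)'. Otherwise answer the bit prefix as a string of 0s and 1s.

Answer: 1

Derivation:
Bit 0: prefix='1' (no match yet)
Bit 1: prefix='10' (no match yet)
Bit 2: prefix='100' -> emit 'l', reset
Bit 3: prefix='1' (no match yet)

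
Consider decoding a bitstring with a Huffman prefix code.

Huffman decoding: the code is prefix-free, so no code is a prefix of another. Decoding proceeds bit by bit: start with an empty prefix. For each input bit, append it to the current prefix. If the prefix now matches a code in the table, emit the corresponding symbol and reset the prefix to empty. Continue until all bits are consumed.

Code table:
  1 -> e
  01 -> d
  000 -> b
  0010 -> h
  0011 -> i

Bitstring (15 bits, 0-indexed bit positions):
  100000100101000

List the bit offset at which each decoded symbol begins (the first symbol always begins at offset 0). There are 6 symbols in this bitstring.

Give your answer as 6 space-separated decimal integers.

Bit 0: prefix='1' -> emit 'e', reset
Bit 1: prefix='0' (no match yet)
Bit 2: prefix='00' (no match yet)
Bit 3: prefix='000' -> emit 'b', reset
Bit 4: prefix='0' (no match yet)
Bit 5: prefix='00' (no match yet)
Bit 6: prefix='001' (no match yet)
Bit 7: prefix='0010' -> emit 'h', reset
Bit 8: prefix='0' (no match yet)
Bit 9: prefix='01' -> emit 'd', reset
Bit 10: prefix='0' (no match yet)
Bit 11: prefix='01' -> emit 'd', reset
Bit 12: prefix='0' (no match yet)
Bit 13: prefix='00' (no match yet)
Bit 14: prefix='000' -> emit 'b', reset

Answer: 0 1 4 8 10 12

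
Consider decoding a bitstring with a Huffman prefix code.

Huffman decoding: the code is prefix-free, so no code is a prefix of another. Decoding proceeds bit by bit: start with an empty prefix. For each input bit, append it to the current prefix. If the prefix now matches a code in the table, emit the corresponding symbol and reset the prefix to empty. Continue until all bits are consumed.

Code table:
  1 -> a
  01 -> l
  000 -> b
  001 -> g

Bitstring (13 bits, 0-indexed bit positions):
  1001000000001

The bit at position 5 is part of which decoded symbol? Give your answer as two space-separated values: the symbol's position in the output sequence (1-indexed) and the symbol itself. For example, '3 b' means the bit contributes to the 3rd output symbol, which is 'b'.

Bit 0: prefix='1' -> emit 'a', reset
Bit 1: prefix='0' (no match yet)
Bit 2: prefix='00' (no match yet)
Bit 3: prefix='001' -> emit 'g', reset
Bit 4: prefix='0' (no match yet)
Bit 5: prefix='00' (no match yet)
Bit 6: prefix='000' -> emit 'b', reset
Bit 7: prefix='0' (no match yet)
Bit 8: prefix='00' (no match yet)
Bit 9: prefix='000' -> emit 'b', reset

Answer: 3 b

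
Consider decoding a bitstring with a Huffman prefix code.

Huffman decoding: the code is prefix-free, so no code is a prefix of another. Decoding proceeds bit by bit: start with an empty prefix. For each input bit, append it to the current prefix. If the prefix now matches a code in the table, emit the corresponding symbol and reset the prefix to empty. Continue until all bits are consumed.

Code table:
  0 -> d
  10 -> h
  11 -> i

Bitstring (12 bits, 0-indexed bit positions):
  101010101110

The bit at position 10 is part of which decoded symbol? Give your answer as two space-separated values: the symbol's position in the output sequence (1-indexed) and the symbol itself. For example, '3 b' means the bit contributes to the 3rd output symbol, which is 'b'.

Answer: 6 h

Derivation:
Bit 0: prefix='1' (no match yet)
Bit 1: prefix='10' -> emit 'h', reset
Bit 2: prefix='1' (no match yet)
Bit 3: prefix='10' -> emit 'h', reset
Bit 4: prefix='1' (no match yet)
Bit 5: prefix='10' -> emit 'h', reset
Bit 6: prefix='1' (no match yet)
Bit 7: prefix='10' -> emit 'h', reset
Bit 8: prefix='1' (no match yet)
Bit 9: prefix='11' -> emit 'i', reset
Bit 10: prefix='1' (no match yet)
Bit 11: prefix='10' -> emit 'h', reset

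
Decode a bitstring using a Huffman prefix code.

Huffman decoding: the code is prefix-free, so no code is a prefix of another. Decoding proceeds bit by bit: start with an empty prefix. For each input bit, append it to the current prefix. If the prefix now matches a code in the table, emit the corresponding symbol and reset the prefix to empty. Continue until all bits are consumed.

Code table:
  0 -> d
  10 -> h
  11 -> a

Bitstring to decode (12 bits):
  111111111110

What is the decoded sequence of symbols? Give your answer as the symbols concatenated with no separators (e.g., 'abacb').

Answer: aaaaah

Derivation:
Bit 0: prefix='1' (no match yet)
Bit 1: prefix='11' -> emit 'a', reset
Bit 2: prefix='1' (no match yet)
Bit 3: prefix='11' -> emit 'a', reset
Bit 4: prefix='1' (no match yet)
Bit 5: prefix='11' -> emit 'a', reset
Bit 6: prefix='1' (no match yet)
Bit 7: prefix='11' -> emit 'a', reset
Bit 8: prefix='1' (no match yet)
Bit 9: prefix='11' -> emit 'a', reset
Bit 10: prefix='1' (no match yet)
Bit 11: prefix='10' -> emit 'h', reset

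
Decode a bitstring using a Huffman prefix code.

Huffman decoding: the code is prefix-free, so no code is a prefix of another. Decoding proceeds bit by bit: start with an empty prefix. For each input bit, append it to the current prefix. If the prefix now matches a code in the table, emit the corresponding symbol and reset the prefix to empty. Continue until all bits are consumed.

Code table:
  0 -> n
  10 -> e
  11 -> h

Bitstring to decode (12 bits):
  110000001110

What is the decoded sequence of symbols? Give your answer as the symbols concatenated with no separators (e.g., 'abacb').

Answer: hnnnnnnhe

Derivation:
Bit 0: prefix='1' (no match yet)
Bit 1: prefix='11' -> emit 'h', reset
Bit 2: prefix='0' -> emit 'n', reset
Bit 3: prefix='0' -> emit 'n', reset
Bit 4: prefix='0' -> emit 'n', reset
Bit 5: prefix='0' -> emit 'n', reset
Bit 6: prefix='0' -> emit 'n', reset
Bit 7: prefix='0' -> emit 'n', reset
Bit 8: prefix='1' (no match yet)
Bit 9: prefix='11' -> emit 'h', reset
Bit 10: prefix='1' (no match yet)
Bit 11: prefix='10' -> emit 'e', reset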